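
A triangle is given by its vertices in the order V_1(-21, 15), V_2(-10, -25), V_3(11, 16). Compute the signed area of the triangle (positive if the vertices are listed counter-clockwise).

Apply the shoelace (surveyor's) formula: 2A = Σ (x_i·y_{i+1} − x_{i+1}·y_i), indices taken mod 3.
Cross-terms: 675, 115, 501  ⇒  Σ = 1291
Signed area = Σ/2 = 645.5 (positive ⇒ counter-clockwise traversal).

645.5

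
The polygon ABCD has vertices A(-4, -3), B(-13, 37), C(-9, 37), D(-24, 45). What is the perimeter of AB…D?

|AB| = √((-9)² + (40)²) = √1681 = 41
|BC| = √((4)² + (0)²) = √16 = 4
|CD| = √((-15)² + (8)²) = √289 = 17
|DA| = √((20)² + (-48)²) = √2704 = 52
Perimeter = 41 + 4 + 17 + 52 = 114.

114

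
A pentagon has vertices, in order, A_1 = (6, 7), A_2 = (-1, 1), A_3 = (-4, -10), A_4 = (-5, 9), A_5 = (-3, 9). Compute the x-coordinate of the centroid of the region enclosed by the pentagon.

Apply the surveyor's formula. First the cross-terms c_i = x_i·y_{i+1} − x_{i+1}·y_i:
  13, 14, -86, -18, -75  ⇒  2A = -152, A = -76.
Then Σ (x_i + x_{i+1})·c_i = 688, so x̄ = 688 / (6·(-76)) = -86/57.

-86/57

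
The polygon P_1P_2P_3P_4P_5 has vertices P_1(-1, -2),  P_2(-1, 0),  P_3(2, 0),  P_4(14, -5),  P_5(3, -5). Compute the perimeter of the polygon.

34

|P_1P_2| = √((0)² + (2)²) = √4 = 2
|P_2P_3| = √((3)² + (0)²) = √9 = 3
|P_3P_4| = √((12)² + (-5)²) = √169 = 13
|P_4P_5| = √((-11)² + (0)²) = √121 = 11
|P_5P_1| = √((-4)² + (3)²) = √25 = 5
Perimeter = 2 + 3 + 13 + 11 + 5 = 34.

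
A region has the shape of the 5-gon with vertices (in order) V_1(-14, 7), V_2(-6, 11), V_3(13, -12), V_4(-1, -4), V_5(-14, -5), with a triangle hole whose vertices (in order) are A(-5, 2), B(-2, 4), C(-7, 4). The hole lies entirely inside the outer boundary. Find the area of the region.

228

Outer boundary:
Apply the shoelace (surveyor's) formula: 2A = Σ (x_i·y_{i+1} − x_{i+1}·y_i), indices taken mod 5.
Σ = (-112) + (-71) + (-64) + (-51) + (-168) = -466
Area = |Σ|/2 = 233.
Hole:
A→B: (-5)(4) − (-2)(2) = -16
B→C: (-2)(4) − (-7)(4) = 20
C→A: (-7)(2) − (-5)(4) = 6
Σ = 10
Area = |Σ|/2 = 5.
Net area = 233 − 5 = 228.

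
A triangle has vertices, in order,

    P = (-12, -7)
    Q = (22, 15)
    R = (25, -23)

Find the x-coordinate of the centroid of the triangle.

35/3

Apply the surveyor's formula. First the cross-terms c_i = x_i·y_{i+1} − x_{i+1}·y_i:
  -26, -881, -451  ⇒  2A = -1358, A = -679.
Then Σ (x_i + x_{i+1})·c_i = -47530, so x̄ = -47530 / (6·(-679)) = 35/3.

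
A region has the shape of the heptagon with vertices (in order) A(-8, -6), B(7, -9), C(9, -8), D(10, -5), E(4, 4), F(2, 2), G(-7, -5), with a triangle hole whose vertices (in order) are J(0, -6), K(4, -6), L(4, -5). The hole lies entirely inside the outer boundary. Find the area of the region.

118

Outer boundary:
Apply the shoelace formula: 2A = Σ (x_i·y_{i+1} − x_{i+1}·y_i), indices taken mod 7.
Σ = (114) + (25) + (35) + (60) + (0) + (4) + (2) = 240
Area = |Σ|/2 = 120.
Hole:
Σ = (24) + (4) + (-24) = 4
Area = |Σ|/2 = 2.
Net area = 120 − 2 = 118.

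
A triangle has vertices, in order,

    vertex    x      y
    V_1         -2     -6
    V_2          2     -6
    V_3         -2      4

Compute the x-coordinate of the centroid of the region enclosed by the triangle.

-2/3

Apply the surveyor's formula. First the cross-terms c_i = x_i·y_{i+1} − x_{i+1}·y_i:
  24, -4, 20  ⇒  2A = 40, A = 20.
Then Σ (x_i + x_{i+1})·c_i = -80, so x̄ = -80 / (6·20) = -2/3.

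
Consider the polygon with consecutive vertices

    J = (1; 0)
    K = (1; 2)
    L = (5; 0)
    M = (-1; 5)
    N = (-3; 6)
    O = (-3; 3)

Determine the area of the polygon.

Σ = (2) + (-10) + (25) + (9) + (9) + (-3) = 32
Area = |Σ|/2 = 16.

16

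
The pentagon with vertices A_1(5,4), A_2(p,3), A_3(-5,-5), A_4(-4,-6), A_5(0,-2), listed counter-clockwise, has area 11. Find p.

The doubled signed area Σ (x_i y_{i+1} − x_{i+1} y_i) is linear in p.
With p=0 it equals 58; the coefficient of p is -9 (from the two edges through A_2).
So -9·p + 58 = 2·11 = 22 ⇒ p = 4.

4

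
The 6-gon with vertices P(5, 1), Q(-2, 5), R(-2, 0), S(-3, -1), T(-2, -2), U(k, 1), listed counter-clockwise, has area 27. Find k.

6

Write out the shoelace sum; only the two edges meeting at U involve k:
2·Area = [((-2)·1 − k·(-2)) + (k·1 − 5·1)] + 43
       = 3·k + 36 = 54
⇒ k = 6.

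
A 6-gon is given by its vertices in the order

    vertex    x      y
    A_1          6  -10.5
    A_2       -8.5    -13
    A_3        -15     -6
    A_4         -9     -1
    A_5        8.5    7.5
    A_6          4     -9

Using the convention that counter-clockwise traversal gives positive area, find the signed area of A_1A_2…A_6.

Cross-terms: -167.25, -144, -39, -59, -106.5, 12  ⇒  Σ = -503.75
Signed area = Σ/2 = -251.875 (negative ⇒ clockwise traversal).

-251.875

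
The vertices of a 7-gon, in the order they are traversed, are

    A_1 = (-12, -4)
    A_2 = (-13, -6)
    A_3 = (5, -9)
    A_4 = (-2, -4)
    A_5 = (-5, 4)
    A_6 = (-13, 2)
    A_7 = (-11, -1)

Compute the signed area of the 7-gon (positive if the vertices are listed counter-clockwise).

105

Apply the shoelace formula: 2A = Σ (x_i·y_{i+1} − x_{i+1}·y_i), indices taken mod 7.
Cross-terms: 20, 147, -38, -28, 42, 35, 32  ⇒  Σ = 210
Signed area = Σ/2 = 105 (positive ⇒ counter-clockwise traversal).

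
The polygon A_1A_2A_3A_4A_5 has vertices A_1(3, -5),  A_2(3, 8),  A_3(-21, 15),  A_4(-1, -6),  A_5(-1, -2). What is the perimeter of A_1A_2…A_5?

|A_1A_2| = √((0)² + (13)²) = √169 = 13
|A_2A_3| = √((-24)² + (7)²) = √625 = 25
|A_3A_4| = √((20)² + (-21)²) = √841 = 29
|A_4A_5| = √((0)² + (4)²) = √16 = 4
|A_5A_1| = √((4)² + (-3)²) = √25 = 5
Perimeter = 13 + 25 + 29 + 4 + 5 = 76.

76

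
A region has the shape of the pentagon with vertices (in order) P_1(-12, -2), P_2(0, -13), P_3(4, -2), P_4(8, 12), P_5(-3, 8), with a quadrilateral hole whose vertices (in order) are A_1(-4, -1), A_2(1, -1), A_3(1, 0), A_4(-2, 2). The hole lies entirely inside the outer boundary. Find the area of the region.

228

Outer boundary:
Cross-terms: 156, 52, 64, 100, 102  ⇒  Σ = 474
Area = |Σ|/2 = 237.
Hole:
Cross-terms: 5, 1, 2, 10  ⇒  Σ = 18
Area = |Σ|/2 = 9.
Net area = 237 − 9 = 228.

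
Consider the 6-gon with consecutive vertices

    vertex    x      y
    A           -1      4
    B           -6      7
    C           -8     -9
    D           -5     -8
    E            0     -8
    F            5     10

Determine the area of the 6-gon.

Σ = (17) + (110) + (19) + (40) + (40) + (30) = 256
Area = |Σ|/2 = 128.

128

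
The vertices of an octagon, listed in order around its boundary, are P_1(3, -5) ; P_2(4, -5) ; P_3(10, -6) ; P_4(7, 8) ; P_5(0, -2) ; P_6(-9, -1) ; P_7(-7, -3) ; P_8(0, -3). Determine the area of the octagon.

Apply the shoelace formula: 2A = Σ (x_i·y_{i+1} − x_{i+1}·y_i), indices taken mod 8.
Σ = (5) + (26) + (122) + (-14) + (-18) + (20) + (21) + (9) = 171
Area = |Σ|/2 = 85.5.

85.5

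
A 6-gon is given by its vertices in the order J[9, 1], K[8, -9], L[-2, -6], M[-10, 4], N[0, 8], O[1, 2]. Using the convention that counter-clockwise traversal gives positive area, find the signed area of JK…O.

-164

Apply Gauss's area formula: 2A = Σ (x_i·y_{i+1} − x_{i+1}·y_i), indices taken mod 6.
J→K: (9)(-9) − (8)(1) = -89
K→L: (8)(-6) − (-2)(-9) = -66
L→M: (-2)(4) − (-10)(-6) = -68
M→N: (-10)(8) − (0)(4) = -80
N→O: (0)(2) − (1)(8) = -8
O→J: (1)(1) − (9)(2) = -17
Σ = -328
Signed area = Σ/2 = -164 (negative ⇒ clockwise traversal).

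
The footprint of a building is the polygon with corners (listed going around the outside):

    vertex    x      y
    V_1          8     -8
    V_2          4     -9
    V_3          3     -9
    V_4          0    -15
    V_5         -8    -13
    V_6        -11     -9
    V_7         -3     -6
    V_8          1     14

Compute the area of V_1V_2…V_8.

Cross-terms: -40, -9, -45, -120, -71, 39, -36, -120  ⇒  Σ = -402
Area = |Σ|/2 = 201.

201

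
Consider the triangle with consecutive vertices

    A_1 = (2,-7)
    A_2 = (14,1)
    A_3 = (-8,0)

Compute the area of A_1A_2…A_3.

Apply the surveyor's formula: 2A = Σ (x_i·y_{i+1} − x_{i+1}·y_i), indices taken mod 3.
Σ = (100) + (8) + (56) = 164
Area = |Σ|/2 = 82.

82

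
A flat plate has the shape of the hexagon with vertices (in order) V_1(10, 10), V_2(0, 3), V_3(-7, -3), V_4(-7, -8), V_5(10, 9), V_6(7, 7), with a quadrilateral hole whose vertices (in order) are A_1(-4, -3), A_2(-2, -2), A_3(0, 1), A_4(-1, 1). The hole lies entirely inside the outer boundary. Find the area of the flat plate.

Outer boundary:
Σ = (30) + (21) + (35) + (17) + (7) + (0) = 110
Area = |Σ|/2 = 55.
Hole:
Σ = (2) + (-2) + (1) + (7) = 8
Area = |Σ|/2 = 4.
Net area = 55 − 4 = 51.

51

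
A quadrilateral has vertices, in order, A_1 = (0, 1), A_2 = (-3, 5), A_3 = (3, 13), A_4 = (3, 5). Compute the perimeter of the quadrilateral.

28

|A_1A_2| = √((-3)² + (4)²) = √25 = 5
|A_2A_3| = √((6)² + (8)²) = √100 = 10
|A_3A_4| = √((0)² + (-8)²) = √64 = 8
|A_4A_1| = √((-3)² + (-4)²) = √25 = 5
Perimeter = 5 + 10 + 8 + 5 = 28.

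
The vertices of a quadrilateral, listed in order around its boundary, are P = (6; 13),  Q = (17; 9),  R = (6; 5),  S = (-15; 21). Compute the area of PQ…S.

128

Apply Gauss's area formula: 2A = Σ (x_i·y_{i+1} − x_{i+1}·y_i), indices taken mod 4.
P→Q: (6)(9) − (17)(13) = -167
Q→R: (17)(5) − (6)(9) = 31
R→S: (6)(21) − (-15)(5) = 201
S→P: (-15)(13) − (6)(21) = -321
Σ = -256
Area = |Σ|/2 = 128.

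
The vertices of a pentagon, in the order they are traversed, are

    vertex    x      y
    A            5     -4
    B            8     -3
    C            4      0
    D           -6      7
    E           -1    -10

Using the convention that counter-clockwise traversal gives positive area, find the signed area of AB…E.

89

Cross-terms: 17, 12, 28, 67, 54  ⇒  Σ = 178
Signed area = Σ/2 = 89 (positive ⇒ counter-clockwise traversal).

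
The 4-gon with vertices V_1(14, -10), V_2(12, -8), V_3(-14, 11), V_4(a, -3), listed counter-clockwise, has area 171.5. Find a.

-11

Write out the shoelace sum; only the two edges meeting at V_4 involve a:
2·Area = [((-14)·(-3) − a·11) + (a·(-10) − 14·(-3))] + 28
       = -21·a + 112 = 343
⇒ a = -11.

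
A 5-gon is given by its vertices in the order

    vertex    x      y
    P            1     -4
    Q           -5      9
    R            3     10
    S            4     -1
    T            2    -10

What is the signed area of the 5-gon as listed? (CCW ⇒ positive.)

-83.5

P→Q: (1)(9) − (-5)(-4) = -11
Q→R: (-5)(10) − (3)(9) = -77
R→S: (3)(-1) − (4)(10) = -43
S→T: (4)(-10) − (2)(-1) = -38
T→P: (2)(-4) − (1)(-10) = 2
Σ = -167
Signed area = Σ/2 = -83.5 (negative ⇒ clockwise traversal).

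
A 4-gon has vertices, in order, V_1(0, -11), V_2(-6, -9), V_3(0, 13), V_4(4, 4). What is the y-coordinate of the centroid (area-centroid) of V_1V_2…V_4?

Apply Gauss's area formula. First the cross-terms c_i = x_i·y_{i+1} − x_{i+1}·y_i:
  -66, -78, -52, -44  ⇒  2A = -240, A = -120.
Then Σ (y_i + y_{i+1})·c_i = 432, so ȳ = 432 / (6·(-120)) = -0.6.

-0.6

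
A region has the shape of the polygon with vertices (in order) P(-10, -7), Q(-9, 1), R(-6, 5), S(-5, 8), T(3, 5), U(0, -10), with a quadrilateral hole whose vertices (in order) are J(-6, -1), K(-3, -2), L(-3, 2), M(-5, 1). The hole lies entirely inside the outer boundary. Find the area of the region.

149.5

Outer boundary:
Apply the shoelace (surveyor's) formula: 2A = Σ (x_i·y_{i+1} − x_{i+1}·y_i), indices taken mod 6.
Σ = (-73) + (-39) + (-23) + (-49) + (-30) + (-100) = -314
Area = |Σ|/2 = 157.
Hole:
Apply the surveyor's formula: 2A = Σ (x_i·y_{i+1} − x_{i+1}·y_i), indices taken mod 4.
Cross-terms: 9, -12, 7, 11  ⇒  Σ = 15
Area = |Σ|/2 = 7.5.
Net area = 157 − 7.5 = 149.5.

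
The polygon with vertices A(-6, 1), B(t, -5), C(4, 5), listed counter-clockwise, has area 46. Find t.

2

Write out the shoelace sum; only the two edges meeting at B involve t:
2·Area = [((-6)·(-5) − t·1) + (t·5 − 4·(-5))] + 34
       = 4·t + 84 = 92
⇒ t = 2.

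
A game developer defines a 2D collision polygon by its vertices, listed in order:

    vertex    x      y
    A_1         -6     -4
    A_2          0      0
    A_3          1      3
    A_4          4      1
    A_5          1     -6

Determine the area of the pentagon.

38

Σ = (0) + (0) + (-11) + (-25) + (-40) = -76
Area = |Σ|/2 = 38.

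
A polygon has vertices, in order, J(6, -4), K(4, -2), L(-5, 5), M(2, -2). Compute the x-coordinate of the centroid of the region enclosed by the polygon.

31/27

Apply the surveyor's formula. First the cross-terms c_i = x_i·y_{i+1} − x_{i+1}·y_i:
  4, 10, 0, 4  ⇒  2A = 18, A = 9.
Then Σ (x_i + x_{i+1})·c_i = 62, so x̄ = 62 / (6·9) = 31/27.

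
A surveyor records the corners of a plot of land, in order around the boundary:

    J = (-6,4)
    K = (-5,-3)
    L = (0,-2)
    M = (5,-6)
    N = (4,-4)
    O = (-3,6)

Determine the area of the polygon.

49

Apply the surveyor's formula: 2A = Σ (x_i·y_{i+1} − x_{i+1}·y_i), indices taken mod 6.
J→K: (-6)(-3) − (-5)(4) = 38
K→L: (-5)(-2) − (0)(-3) = 10
L→M: (0)(-6) − (5)(-2) = 10
M→N: (5)(-4) − (4)(-6) = 4
N→O: (4)(6) − (-3)(-4) = 12
O→J: (-3)(4) − (-6)(6) = 24
Σ = 98
Area = |Σ|/2 = 49.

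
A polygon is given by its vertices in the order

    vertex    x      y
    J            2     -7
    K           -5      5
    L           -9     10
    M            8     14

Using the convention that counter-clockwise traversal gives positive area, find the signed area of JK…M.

Apply the shoelace formula: 2A = Σ (x_i·y_{i+1} − x_{i+1}·y_i), indices taken mod 4.
J→K: (2)(5) − (-5)(-7) = -25
K→L: (-5)(10) − (-9)(5) = -5
L→M: (-9)(14) − (8)(10) = -206
M→J: (8)(-7) − (2)(14) = -84
Σ = -320
Signed area = Σ/2 = -160 (negative ⇒ clockwise traversal).

-160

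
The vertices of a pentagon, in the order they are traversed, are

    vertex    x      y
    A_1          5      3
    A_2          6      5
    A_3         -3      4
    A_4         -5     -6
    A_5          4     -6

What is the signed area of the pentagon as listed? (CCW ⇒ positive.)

90

Σ = (7) + (39) + (38) + (54) + (42) = 180
Signed area = Σ/2 = 90 (positive ⇒ counter-clockwise traversal).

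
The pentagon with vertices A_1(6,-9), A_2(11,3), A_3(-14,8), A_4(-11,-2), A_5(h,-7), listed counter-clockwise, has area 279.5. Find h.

Write out the shoelace sum; only the two edges meeting at A_5 involve h:
2·Area = [((-11)·(-7) − h·(-2)) + (h·(-9) − 6·(-7))] + 363
       = -7·h + 482 = 559
⇒ h = -11.

-11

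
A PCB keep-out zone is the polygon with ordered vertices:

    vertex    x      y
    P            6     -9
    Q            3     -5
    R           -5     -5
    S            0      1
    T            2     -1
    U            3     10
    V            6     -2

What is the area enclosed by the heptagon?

67.5

Apply the shoelace (surveyor's) formula: 2A = Σ (x_i·y_{i+1} − x_{i+1}·y_i), indices taken mod 7.
Cross-terms: -3, -40, -5, -2, 23, -66, -42  ⇒  Σ = -135
Area = |Σ|/2 = 67.5.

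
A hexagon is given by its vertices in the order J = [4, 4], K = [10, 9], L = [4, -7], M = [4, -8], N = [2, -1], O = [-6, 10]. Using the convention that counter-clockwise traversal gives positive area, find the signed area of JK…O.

Apply the shoelace formula: 2A = Σ (x_i·y_{i+1} − x_{i+1}·y_i), indices taken mod 6.
Σ = (-4) + (-106) + (-4) + (12) + (14) + (-64) = -152
Signed area = Σ/2 = -76 (negative ⇒ clockwise traversal).

-76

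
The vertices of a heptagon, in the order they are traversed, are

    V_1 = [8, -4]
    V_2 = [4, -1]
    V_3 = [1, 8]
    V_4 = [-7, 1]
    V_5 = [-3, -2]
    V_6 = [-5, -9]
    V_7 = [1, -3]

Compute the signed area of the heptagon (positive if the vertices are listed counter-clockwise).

V_1→V_2: (8)(-1) − (4)(-4) = 8
V_2→V_3: (4)(8) − (1)(-1) = 33
V_3→V_4: (1)(1) − (-7)(8) = 57
V_4→V_5: (-7)(-2) − (-3)(1) = 17
V_5→V_6: (-3)(-9) − (-5)(-2) = 17
V_6→V_7: (-5)(-3) − (1)(-9) = 24
V_7→V_1: (1)(-4) − (8)(-3) = 20
Σ = 176
Signed area = Σ/2 = 88 (positive ⇒ counter-clockwise traversal).

88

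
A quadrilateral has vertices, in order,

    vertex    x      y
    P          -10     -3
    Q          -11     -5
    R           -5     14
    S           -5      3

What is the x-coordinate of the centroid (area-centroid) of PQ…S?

Apply the shoelace formula. First the cross-terms c_i = x_i·y_{i+1} − x_{i+1}·y_i:
  17, -179, 55, 45  ⇒  2A = -62, A = -31.
Then Σ (x_i + x_{i+1})·c_i = 1282, so x̄ = 1282 / (6·(-31)) = -641/93.

-641/93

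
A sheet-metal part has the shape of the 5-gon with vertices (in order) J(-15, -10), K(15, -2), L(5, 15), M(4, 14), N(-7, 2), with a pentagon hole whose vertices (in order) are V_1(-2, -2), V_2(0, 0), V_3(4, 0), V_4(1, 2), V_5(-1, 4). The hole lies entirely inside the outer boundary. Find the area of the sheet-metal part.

Outer boundary:
Σ = (180) + (235) + (10) + (106) + (100) = 631
Area = |Σ|/2 = 315.5.
Hole:
Σ = (0) + (0) + (8) + (6) + (10) = 24
Area = |Σ|/2 = 12.
Net area = 315.5 − 12 = 303.5.

303.5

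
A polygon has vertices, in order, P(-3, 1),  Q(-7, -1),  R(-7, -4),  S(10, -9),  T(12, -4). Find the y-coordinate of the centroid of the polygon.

Apply the shoelace (surveyor's) formula. First the cross-terms c_i = x_i·y_{i+1} − x_{i+1}·y_i:
  10, 21, 103, 68, 0  ⇒  2A = 202, A = 101.
Then Σ (y_i + y_{i+1})·c_i = -2328, so ȳ = -2328 / (6·101) = -388/101.

-388/101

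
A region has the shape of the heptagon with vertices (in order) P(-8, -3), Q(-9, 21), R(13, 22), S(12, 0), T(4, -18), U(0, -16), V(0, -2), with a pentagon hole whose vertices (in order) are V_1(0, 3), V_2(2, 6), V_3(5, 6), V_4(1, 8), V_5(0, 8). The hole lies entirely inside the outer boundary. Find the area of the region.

604

Outer boundary:
Cross-terms: -195, -471, -264, -216, -64, 0, -16  ⇒  Σ = -1226
Area = |Σ|/2 = 613.
Hole:
Apply the shoelace (surveyor's) formula: 2A = Σ (x_i·y_{i+1} − x_{i+1}·y_i), indices taken mod 5.
V_1→V_2: (0)(6) − (2)(3) = -6
V_2→V_3: (2)(6) − (5)(6) = -18
V_3→V_4: (5)(8) − (1)(6) = 34
V_4→V_5: (1)(8) − (0)(8) = 8
V_5→V_1: (0)(3) − (0)(8) = 0
Σ = 18
Area = |Σ|/2 = 9.
Net area = 613 − 9 = 604.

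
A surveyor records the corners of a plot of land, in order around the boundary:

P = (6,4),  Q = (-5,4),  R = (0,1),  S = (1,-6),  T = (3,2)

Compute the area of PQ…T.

Apply Gauss's area formula: 2A = Σ (x_i·y_{i+1} − x_{i+1}·y_i), indices taken mod 5.
P→Q: (6)(4) − (-5)(4) = 44
Q→R: (-5)(1) − (0)(4) = -5
R→S: (0)(-6) − (1)(1) = -1
S→T: (1)(2) − (3)(-6) = 20
T→P: (3)(4) − (6)(2) = 0
Σ = 58
Area = |Σ|/2 = 29.

29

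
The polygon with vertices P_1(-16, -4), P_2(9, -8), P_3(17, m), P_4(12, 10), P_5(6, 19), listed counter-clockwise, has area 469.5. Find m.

The doubled signed area Σ (x_i y_{i+1} − x_{i+1} y_i) is linear in m.
With m=0 it equals 918; the coefficient of m is -3 (from the two edges through P_3).
So -3·m + 918 = 2·469.5 = 939 ⇒ m = -7.

-7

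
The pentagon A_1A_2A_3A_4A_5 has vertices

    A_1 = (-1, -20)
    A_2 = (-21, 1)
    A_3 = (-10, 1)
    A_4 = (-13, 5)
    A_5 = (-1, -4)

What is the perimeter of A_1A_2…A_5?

76

|A_1A_2| = √((-20)² + (21)²) = √841 = 29
|A_2A_3| = √((11)² + (0)²) = √121 = 11
|A_3A_4| = √((-3)² + (4)²) = √25 = 5
|A_4A_5| = √((12)² + (-9)²) = √225 = 15
|A_5A_1| = √((0)² + (-16)²) = √256 = 16
Perimeter = 29 + 11 + 5 + 15 + 16 = 76.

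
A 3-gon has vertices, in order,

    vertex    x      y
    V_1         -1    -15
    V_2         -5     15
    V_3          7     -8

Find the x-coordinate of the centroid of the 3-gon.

Apply Gauss's area formula. First the cross-terms c_i = x_i·y_{i+1} − x_{i+1}·y_i:
  -90, -65, -113  ⇒  2A = -268, A = -134.
Then Σ (x_i + x_{i+1})·c_i = -268, so x̄ = -268 / (6·(-134)) = 1/3.

1/3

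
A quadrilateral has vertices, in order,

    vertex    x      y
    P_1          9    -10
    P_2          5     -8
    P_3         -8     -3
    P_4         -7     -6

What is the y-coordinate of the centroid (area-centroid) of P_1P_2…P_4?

Apply the surveyor's formula. First the cross-terms c_i = x_i·y_{i+1} − x_{i+1}·y_i:
  -22, -79, 27, 124  ⇒  2A = 50, A = 25.
Then Σ (y_i + y_{i+1})·c_i = -962, so ȳ = -962 / (6·25) = -481/75.

-481/75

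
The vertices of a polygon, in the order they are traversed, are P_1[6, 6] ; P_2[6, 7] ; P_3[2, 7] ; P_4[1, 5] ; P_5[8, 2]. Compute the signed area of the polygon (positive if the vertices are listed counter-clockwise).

17.5

Apply Gauss's area formula: 2A = Σ (x_i·y_{i+1} − x_{i+1}·y_i), indices taken mod 5.
Cross-terms: 6, 28, 3, -38, 36  ⇒  Σ = 35
Signed area = Σ/2 = 17.5 (positive ⇒ counter-clockwise traversal).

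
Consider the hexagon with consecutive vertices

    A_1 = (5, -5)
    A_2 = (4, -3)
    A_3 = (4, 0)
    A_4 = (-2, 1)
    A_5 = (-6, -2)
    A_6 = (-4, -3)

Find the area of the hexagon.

Σ = (5) + (12) + (4) + (10) + (10) + (35) = 76
Area = |Σ|/2 = 38.

38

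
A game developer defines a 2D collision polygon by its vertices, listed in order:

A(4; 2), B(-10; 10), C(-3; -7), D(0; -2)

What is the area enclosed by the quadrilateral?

87

Apply Gauss's area formula: 2A = Σ (x_i·y_{i+1} − x_{i+1}·y_i), indices taken mod 4.
Cross-terms: 60, 100, 6, 8  ⇒  Σ = 174
Area = |Σ|/2 = 87.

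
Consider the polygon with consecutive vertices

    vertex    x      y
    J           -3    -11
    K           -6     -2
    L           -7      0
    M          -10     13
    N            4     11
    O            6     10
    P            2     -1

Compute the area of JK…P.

J→K: (-3)(-2) − (-6)(-11) = -60
K→L: (-6)(0) − (-7)(-2) = -14
L→M: (-7)(13) − (-10)(0) = -91
M→N: (-10)(11) − (4)(13) = -162
N→O: (4)(10) − (6)(11) = -26
O→P: (6)(-1) − (2)(10) = -26
P→J: (2)(-11) − (-3)(-1) = -25
Σ = -404
Area = |Σ|/2 = 202.

202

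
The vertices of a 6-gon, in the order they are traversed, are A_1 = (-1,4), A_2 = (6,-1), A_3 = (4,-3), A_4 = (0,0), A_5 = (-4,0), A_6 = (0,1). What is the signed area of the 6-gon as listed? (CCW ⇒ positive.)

-20

Σ = (-23) + (-14) + (0) + (0) + (-4) + (1) = -40
Signed area = Σ/2 = -20 (negative ⇒ clockwise traversal).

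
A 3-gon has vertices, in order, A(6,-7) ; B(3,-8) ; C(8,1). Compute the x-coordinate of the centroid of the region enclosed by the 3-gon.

Apply Gauss's area formula. First the cross-terms c_i = x_i·y_{i+1} − x_{i+1}·y_i:
  -27, 67, -62  ⇒  2A = -22, A = -11.
Then Σ (x_i + x_{i+1})·c_i = -374, so x̄ = -374 / (6·(-11)) = 17/3.

17/3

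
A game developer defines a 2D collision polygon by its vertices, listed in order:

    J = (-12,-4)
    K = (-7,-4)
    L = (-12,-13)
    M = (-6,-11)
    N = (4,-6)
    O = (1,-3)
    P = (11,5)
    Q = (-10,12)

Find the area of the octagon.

Apply the surveyor's formula: 2A = Σ (x_i·y_{i+1} − x_{i+1}·y_i), indices taken mod 8.
Σ = (20) + (43) + (54) + (80) + (-6) + (38) + (182) + (184) = 595
Area = |Σ|/2 = 297.5.

297.5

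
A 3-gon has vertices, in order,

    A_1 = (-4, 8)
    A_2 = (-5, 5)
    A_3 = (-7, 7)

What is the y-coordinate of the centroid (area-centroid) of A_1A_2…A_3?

Apply the surveyor's formula. First the cross-terms c_i = x_i·y_{i+1} − x_{i+1}·y_i:
  20, 0, -28  ⇒  2A = -8, A = -4.
Then Σ (y_i + y_{i+1})·c_i = -160, so ȳ = -160 / (6·(-4)) = 20/3.

20/3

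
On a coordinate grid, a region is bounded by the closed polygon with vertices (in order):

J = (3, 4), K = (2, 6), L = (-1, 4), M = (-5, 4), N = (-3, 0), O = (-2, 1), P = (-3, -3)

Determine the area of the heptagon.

Cross-terms: 10, 14, 16, 12, -3, 9, -3  ⇒  Σ = 55
Area = |Σ|/2 = 27.5.

27.5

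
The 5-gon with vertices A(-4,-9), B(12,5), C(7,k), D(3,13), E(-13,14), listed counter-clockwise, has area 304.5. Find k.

9

The doubled signed area Σ (x_i y_{i+1} − x_{i+1} y_i) is linear in k.
With k=0 it equals 528; the coefficient of k is 9 (from the two edges through C).
So 9·k + 528 = 2·304.5 = 609 ⇒ k = 9.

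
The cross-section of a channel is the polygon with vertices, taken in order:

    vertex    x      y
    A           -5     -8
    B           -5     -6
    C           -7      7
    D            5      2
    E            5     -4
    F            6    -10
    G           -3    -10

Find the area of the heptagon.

Apply Gauss's area formula: 2A = Σ (x_i·y_{i+1} − x_{i+1}·y_i), indices taken mod 7.
Σ = (-10) + (-77) + (-49) + (-30) + (-26) + (-90) + (-26) = -308
Area = |Σ|/2 = 154.

154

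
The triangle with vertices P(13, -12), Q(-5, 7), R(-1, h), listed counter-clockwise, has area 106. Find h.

-9

Write out the shoelace sum; only the two edges meeting at R involve h:
2·Area = [((-5)·h − (-1)·7) + ((-1)·(-12) − 13·h)] + 31
       = -18·h + 50 = 212
⇒ h = -9.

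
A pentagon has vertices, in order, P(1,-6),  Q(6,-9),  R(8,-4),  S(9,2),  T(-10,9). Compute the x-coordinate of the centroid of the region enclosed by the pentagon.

395/279

Apply the shoelace (surveyor's) formula. First the cross-terms c_i = x_i·y_{i+1} − x_{i+1}·y_i:
  27, 48, 52, 101, 51  ⇒  2A = 279, A = 139.5.
Then Σ (x_i + x_{i+1})·c_i = 1185, so x̄ = 1185 / (6·139.5) = 395/279.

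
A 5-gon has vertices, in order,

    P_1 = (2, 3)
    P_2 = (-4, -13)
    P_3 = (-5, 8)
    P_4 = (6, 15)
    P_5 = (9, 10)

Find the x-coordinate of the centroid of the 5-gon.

Apply Gauss's area formula. First the cross-terms c_i = x_i·y_{i+1} − x_{i+1}·y_i:
  -14, -97, -123, -75, 7  ⇒  2A = -302, A = -151.
Then Σ (x_i + x_{i+1})·c_i = -270, so x̄ = -270 / (6·(-151)) = 45/151.

45/151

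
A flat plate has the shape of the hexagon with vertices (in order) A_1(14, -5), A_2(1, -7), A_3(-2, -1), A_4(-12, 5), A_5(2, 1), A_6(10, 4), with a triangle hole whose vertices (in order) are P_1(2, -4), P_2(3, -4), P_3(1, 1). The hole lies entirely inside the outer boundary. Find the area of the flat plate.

Outer boundary:
Cross-terms: -93, -15, -22, -22, -2, -106  ⇒  Σ = -260
Area = |Σ|/2 = 130.
Hole:
Apply the surveyor's formula: 2A = Σ (x_i·y_{i+1} − x_{i+1}·y_i), indices taken mod 3.
Σ = (4) + (7) + (-6) = 5
Area = |Σ|/2 = 2.5.
Net area = 130 − 2.5 = 127.5.

127.5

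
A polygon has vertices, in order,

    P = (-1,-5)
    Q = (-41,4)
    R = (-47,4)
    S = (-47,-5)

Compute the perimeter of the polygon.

102

|PQ| = √((-40)² + (9)²) = √1681 = 41
|QR| = √((-6)² + (0)²) = √36 = 6
|RS| = √((0)² + (-9)²) = √81 = 9
|SP| = √((46)² + (0)²) = √2116 = 46
Perimeter = 41 + 6 + 9 + 46 = 102.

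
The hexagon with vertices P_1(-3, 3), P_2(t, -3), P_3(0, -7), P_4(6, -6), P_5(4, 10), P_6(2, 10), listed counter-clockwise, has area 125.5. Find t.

-6

The doubled signed area Σ (x_i y_{i+1} − x_{i+1} y_i) is linear in t.
With t=0 it equals 191; the coefficient of t is -10 (from the two edges through P_2).
So -10·t + 191 = 2·125.5 = 251 ⇒ t = -6.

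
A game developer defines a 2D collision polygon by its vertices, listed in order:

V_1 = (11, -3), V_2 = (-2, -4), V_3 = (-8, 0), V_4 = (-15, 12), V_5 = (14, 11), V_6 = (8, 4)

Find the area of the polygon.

305.5

Apply Gauss's area formula: 2A = Σ (x_i·y_{i+1} − x_{i+1}·y_i), indices taken mod 6.
Σ = (-50) + (-32) + (-96) + (-333) + (-32) + (-68) = -611
Area = |Σ|/2 = 305.5.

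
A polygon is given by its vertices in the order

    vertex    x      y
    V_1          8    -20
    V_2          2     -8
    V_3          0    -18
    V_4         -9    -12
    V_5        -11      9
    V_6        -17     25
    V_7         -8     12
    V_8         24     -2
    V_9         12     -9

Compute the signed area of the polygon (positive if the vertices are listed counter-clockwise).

Apply Gauss's area formula: 2A = Σ (x_i·y_{i+1} − x_{i+1}·y_i), indices taken mod 9.
V_1→V_2: (8)(-8) − (2)(-20) = -24
V_2→V_3: (2)(-18) − (0)(-8) = -36
V_3→V_4: (0)(-12) − (-9)(-18) = -162
V_4→V_5: (-9)(9) − (-11)(-12) = -213
V_5→V_6: (-11)(25) − (-17)(9) = -122
V_6→V_7: (-17)(12) − (-8)(25) = -4
V_7→V_8: (-8)(-2) − (24)(12) = -272
V_8→V_9: (24)(-9) − (12)(-2) = -192
V_9→V_1: (12)(-20) − (8)(-9) = -168
Σ = -1193
Signed area = Σ/2 = -596.5 (negative ⇒ clockwise traversal).

-596.5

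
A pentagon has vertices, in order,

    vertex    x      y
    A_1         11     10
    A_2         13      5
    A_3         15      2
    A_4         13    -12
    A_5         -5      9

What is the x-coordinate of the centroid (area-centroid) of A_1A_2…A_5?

1563/211

Apply Gauss's area formula. First the cross-terms c_i = x_i·y_{i+1} − x_{i+1}·y_i:
  -75, -49, -206, 57, -149  ⇒  2A = -422, A = -211.
Then Σ (x_i + x_{i+1})·c_i = -9378, so x̄ = -9378 / (6·(-211)) = 1563/211.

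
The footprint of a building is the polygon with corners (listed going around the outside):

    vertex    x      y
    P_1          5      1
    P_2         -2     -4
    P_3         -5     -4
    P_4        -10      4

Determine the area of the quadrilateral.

60

Apply the surveyor's formula: 2A = Σ (x_i·y_{i+1} − x_{i+1}·y_i), indices taken mod 4.
Σ = (-18) + (-12) + (-60) + (-30) = -120
Area = |Σ|/2 = 60.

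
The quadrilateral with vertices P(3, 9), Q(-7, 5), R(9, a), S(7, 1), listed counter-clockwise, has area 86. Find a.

-5

Write out the shoelace sum; only the two edges meeting at R involve a:
2·Area = [((-7)·a − 9·5) + (9·1 − 7·a)] + 138
       = -14·a + 102 = 172
⇒ a = -5.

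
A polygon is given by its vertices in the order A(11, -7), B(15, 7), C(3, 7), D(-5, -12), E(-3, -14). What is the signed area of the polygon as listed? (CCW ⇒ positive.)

237

Σ = (182) + (84) + (-1) + (34) + (175) = 474
Signed area = Σ/2 = 237 (positive ⇒ counter-clockwise traversal).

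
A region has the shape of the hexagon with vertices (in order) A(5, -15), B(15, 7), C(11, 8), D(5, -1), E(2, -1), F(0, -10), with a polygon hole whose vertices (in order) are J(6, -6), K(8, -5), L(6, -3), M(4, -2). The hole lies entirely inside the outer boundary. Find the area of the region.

Outer boundary:
Apply Gauss's area formula: 2A = Σ (x_i·y_{i+1} − x_{i+1}·y_i), indices taken mod 6.
Σ = (260) + (43) + (-51) + (-3) + (-20) + (50) = 279
Area = |Σ|/2 = 139.5.
Hole:
Σ = (18) + (6) + (0) + (-12) = 12
Area = |Σ|/2 = 6.
Net area = 139.5 − 6 = 133.5.

133.5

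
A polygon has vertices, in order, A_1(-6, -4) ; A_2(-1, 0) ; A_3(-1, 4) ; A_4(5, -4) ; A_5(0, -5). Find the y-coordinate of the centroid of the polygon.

-165/79

Apply the shoelace formula. First the cross-terms c_i = x_i·y_{i+1} − x_{i+1}·y_i:
  -4, -4, -16, -25, -30  ⇒  2A = -79, A = -39.5.
Then Σ (y_i + y_{i+1})·c_i = 495, so ȳ = 495 / (6·(-39.5)) = -165/79.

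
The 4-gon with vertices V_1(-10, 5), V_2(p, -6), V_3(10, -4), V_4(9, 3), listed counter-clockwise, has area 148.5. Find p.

-4

The doubled signed area Σ (x_i y_{i+1} − x_{i+1} y_i) is linear in p.
With p=0 it equals 261; the coefficient of p is -9 (from the two edges through V_2).
So -9·p + 261 = 2·148.5 = 297 ⇒ p = -4.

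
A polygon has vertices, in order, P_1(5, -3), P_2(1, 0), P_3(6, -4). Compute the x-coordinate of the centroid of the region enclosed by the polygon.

Apply the surveyor's formula. First the cross-terms c_i = x_i·y_{i+1} − x_{i+1}·y_i:
  3, -4, 2  ⇒  2A = 1, A = 0.5.
Then Σ (x_i + x_{i+1})·c_i = 12, so x̄ = 12 / (6·0.5) = 4.

4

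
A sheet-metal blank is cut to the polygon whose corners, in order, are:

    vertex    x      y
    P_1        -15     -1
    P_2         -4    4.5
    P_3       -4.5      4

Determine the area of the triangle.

Apply the shoelace (surveyor's) formula: 2A = Σ (x_i·y_{i+1} − x_{i+1}·y_i), indices taken mod 3.
P_1→P_2: (-15)(4.5) − (-4)(-1) = -71.5
P_2→P_3: (-4)(4) − (-4.5)(4.5) = 4.25
P_3→P_1: (-4.5)(-1) − (-15)(4) = 64.5
Σ = -2.75
Area = |Σ|/2 = 1.375.

1.375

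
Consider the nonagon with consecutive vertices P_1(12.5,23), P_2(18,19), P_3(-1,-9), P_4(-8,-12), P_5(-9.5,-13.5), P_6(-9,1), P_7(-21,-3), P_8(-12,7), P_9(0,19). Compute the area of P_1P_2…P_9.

P_1→P_2: (12.5)(19) − (18)(23) = -176.5
P_2→P_3: (18)(-9) − (-1)(19) = -143
P_3→P_4: (-1)(-12) − (-8)(-9) = -60
P_4→P_5: (-8)(-13.5) − (-9.5)(-12) = -6
P_5→P_6: (-9.5)(1) − (-9)(-13.5) = -131
P_6→P_7: (-9)(-3) − (-21)(1) = 48
P_7→P_8: (-21)(7) − (-12)(-3) = -183
P_8→P_9: (-12)(19) − (0)(7) = -228
P_9→P_1: (0)(23) − (12.5)(19) = -237.5
Σ = -1117
Area = |Σ|/2 = 558.5.

558.5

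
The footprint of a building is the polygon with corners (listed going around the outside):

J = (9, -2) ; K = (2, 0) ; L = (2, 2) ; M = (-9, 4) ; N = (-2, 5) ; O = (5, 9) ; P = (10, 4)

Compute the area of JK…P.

J→K: (9)(0) − (2)(-2) = 4
K→L: (2)(2) − (2)(0) = 4
L→M: (2)(4) − (-9)(2) = 26
M→N: (-9)(5) − (-2)(4) = -37
N→O: (-2)(9) − (5)(5) = -43
O→P: (5)(4) − (10)(9) = -70
P→J: (10)(-2) − (9)(4) = -56
Σ = -172
Area = |Σ|/2 = 86.

86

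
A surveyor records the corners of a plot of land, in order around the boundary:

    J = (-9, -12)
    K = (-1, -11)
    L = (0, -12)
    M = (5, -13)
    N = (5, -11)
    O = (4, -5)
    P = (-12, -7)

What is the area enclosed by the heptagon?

Apply the shoelace (surveyor's) formula: 2A = Σ (x_i·y_{i+1} − x_{i+1}·y_i), indices taken mod 7.
J→K: (-9)(-11) − (-1)(-12) = 87
K→L: (-1)(-12) − (0)(-11) = 12
L→M: (0)(-13) − (5)(-12) = 60
M→N: (5)(-11) − (5)(-13) = 10
N→O: (5)(-5) − (4)(-11) = 19
O→P: (4)(-7) − (-12)(-5) = -88
P→J: (-12)(-12) − (-9)(-7) = 81
Σ = 181
Area = |Σ|/2 = 90.5.

90.5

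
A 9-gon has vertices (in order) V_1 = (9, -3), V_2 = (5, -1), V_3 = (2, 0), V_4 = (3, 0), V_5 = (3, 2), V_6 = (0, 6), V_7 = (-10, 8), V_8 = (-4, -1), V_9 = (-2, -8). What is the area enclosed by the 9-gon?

Cross-terms: 6, 2, 0, 6, 18, 60, 42, 30, 78  ⇒  Σ = 242
Area = |Σ|/2 = 121.

121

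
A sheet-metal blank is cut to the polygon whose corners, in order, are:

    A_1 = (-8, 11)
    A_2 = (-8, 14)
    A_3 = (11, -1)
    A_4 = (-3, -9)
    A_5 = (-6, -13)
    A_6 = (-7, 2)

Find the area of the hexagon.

225.5

Apply Gauss's area formula: 2A = Σ (x_i·y_{i+1} − x_{i+1}·y_i), indices taken mod 6.
A_1→A_2: (-8)(14) − (-8)(11) = -24
A_2→A_3: (-8)(-1) − (11)(14) = -146
A_3→A_4: (11)(-9) − (-3)(-1) = -102
A_4→A_5: (-3)(-13) − (-6)(-9) = -15
A_5→A_6: (-6)(2) − (-7)(-13) = -103
A_6→A_1: (-7)(11) − (-8)(2) = -61
Σ = -451
Area = |Σ|/2 = 225.5.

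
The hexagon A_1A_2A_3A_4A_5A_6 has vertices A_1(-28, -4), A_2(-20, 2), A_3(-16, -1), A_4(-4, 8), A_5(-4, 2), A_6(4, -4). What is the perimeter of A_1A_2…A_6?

|A_1A_2| = √((8)² + (6)²) = √100 = 10
|A_2A_3| = √((4)² + (-3)²) = √25 = 5
|A_3A_4| = √((12)² + (9)²) = √225 = 15
|A_4A_5| = √((0)² + (-6)²) = √36 = 6
|A_5A_6| = √((8)² + (-6)²) = √100 = 10
|A_6A_1| = √((-32)² + (0)²) = √1024 = 32
Perimeter = 10 + 5 + 15 + 6 + 10 + 32 = 78.

78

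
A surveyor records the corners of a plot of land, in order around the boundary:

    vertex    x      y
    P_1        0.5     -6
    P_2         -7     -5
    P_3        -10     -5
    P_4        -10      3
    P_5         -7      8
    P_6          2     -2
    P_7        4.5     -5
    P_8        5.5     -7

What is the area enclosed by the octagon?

117.5

Cross-terms: -44.5, -15, -80, -59, -2, -1, -4, -29.5  ⇒  Σ = -235
Area = |Σ|/2 = 117.5.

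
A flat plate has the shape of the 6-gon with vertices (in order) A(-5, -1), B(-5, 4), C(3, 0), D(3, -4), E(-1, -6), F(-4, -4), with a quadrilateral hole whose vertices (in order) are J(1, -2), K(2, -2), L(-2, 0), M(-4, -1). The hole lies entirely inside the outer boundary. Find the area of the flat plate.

49

Outer boundary:
Apply the shoelace (surveyor's) formula: 2A = Σ (x_i·y_{i+1} − x_{i+1}·y_i), indices taken mod 6.
Σ = (-25) + (-12) + (-12) + (-22) + (-20) + (-16) = -107
Area = |Σ|/2 = 53.5.
Hole:
Apply the shoelace (surveyor's) formula: 2A = Σ (x_i·y_{i+1} − x_{i+1}·y_i), indices taken mod 4.
J→K: (1)(-2) − (2)(-2) = 2
K→L: (2)(0) − (-2)(-2) = -4
L→M: (-2)(-1) − (-4)(0) = 2
M→J: (-4)(-2) − (1)(-1) = 9
Σ = 9
Area = |Σ|/2 = 4.5.
Net area = 53.5 − 4.5 = 49.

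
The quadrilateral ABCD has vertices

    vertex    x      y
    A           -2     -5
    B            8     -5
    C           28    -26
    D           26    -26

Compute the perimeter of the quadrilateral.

|AB| = √((10)² + (0)²) = √100 = 10
|BC| = √((20)² + (-21)²) = √841 = 29
|CD| = √((-2)² + (0)²) = √4 = 2
|DA| = √((-28)² + (21)²) = √1225 = 35
Perimeter = 10 + 29 + 2 + 35 = 76.

76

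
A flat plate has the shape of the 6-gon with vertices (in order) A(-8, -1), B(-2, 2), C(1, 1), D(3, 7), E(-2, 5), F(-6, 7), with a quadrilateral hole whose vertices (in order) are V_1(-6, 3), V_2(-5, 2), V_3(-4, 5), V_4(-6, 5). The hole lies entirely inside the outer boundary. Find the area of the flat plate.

40.5

Outer boundary:
Apply the shoelace formula: 2A = Σ (x_i·y_{i+1} − x_{i+1}·y_i), indices taken mod 6.
Cross-terms: -18, -4, 4, 29, 16, 62  ⇒  Σ = 89
Area = |Σ|/2 = 44.5.
Hole:
Apply the shoelace (surveyor's) formula: 2A = Σ (x_i·y_{i+1} − x_{i+1}·y_i), indices taken mod 4.
Cross-terms: 3, -17, 10, 12  ⇒  Σ = 8
Area = |Σ|/2 = 4.
Net area = 44.5 − 4 = 40.5.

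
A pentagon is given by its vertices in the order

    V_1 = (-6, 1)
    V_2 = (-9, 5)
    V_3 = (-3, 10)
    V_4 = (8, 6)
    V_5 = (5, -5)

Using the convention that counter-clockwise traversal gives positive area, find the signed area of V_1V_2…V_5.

Apply the shoelace formula: 2A = Σ (x_i·y_{i+1} − x_{i+1}·y_i), indices taken mod 5.
V_1→V_2: (-6)(5) − (-9)(1) = -21
V_2→V_3: (-9)(10) − (-3)(5) = -75
V_3→V_4: (-3)(6) − (8)(10) = -98
V_4→V_5: (8)(-5) − (5)(6) = -70
V_5→V_1: (5)(1) − (-6)(-5) = -25
Σ = -289
Signed area = Σ/2 = -144.5 (negative ⇒ clockwise traversal).

-144.5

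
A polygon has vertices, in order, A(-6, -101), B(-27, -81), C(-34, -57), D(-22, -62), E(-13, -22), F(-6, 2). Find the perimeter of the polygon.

236

|AB| = √((-21)² + (20)²) = √841 = 29
|BC| = √((-7)² + (24)²) = √625 = 25
|CD| = √((12)² + (-5)²) = √169 = 13
|DE| = √((9)² + (40)²) = √1681 = 41
|EF| = √((7)² + (24)²) = √625 = 25
|FA| = √((0)² + (-103)²) = √10609 = 103
Perimeter = 29 + 25 + 13 + 41 + 25 + 103 = 236.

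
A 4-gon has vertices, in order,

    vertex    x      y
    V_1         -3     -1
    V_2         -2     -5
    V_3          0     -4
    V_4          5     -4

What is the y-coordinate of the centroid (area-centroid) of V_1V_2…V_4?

Apply the shoelace formula. First the cross-terms c_i = x_i·y_{i+1} − x_{i+1}·y_i:
  13, 8, 20, -17  ⇒  2A = 24, A = 12.
Then Σ (y_i + y_{i+1})·c_i = -225, so ȳ = -225 / (6·12) = -3.125.

-3.125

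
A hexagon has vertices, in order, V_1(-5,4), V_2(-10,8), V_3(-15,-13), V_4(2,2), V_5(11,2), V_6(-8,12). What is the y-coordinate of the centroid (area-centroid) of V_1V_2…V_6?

Apply the shoelace (surveyor's) formula. First the cross-terms c_i = x_i·y_{i+1} − x_{i+1}·y_i:
  0, 250, -4, -18, 148, 28  ⇒  2A = 404, A = 202.
Then Σ (y_i + y_{i+1})·c_i = 1242, so ȳ = 1242 / (6·202) = 207/202.

207/202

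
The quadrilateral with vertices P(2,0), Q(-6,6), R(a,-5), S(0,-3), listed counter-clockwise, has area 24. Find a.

Write out the shoelace sum; only the two edges meeting at R involve a:
2·Area = [((-6)·(-5) − a·6) + (a·(-3) − 0·(-5))] + 18
       = -9·a + 48 = 48
⇒ a = 0.

0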